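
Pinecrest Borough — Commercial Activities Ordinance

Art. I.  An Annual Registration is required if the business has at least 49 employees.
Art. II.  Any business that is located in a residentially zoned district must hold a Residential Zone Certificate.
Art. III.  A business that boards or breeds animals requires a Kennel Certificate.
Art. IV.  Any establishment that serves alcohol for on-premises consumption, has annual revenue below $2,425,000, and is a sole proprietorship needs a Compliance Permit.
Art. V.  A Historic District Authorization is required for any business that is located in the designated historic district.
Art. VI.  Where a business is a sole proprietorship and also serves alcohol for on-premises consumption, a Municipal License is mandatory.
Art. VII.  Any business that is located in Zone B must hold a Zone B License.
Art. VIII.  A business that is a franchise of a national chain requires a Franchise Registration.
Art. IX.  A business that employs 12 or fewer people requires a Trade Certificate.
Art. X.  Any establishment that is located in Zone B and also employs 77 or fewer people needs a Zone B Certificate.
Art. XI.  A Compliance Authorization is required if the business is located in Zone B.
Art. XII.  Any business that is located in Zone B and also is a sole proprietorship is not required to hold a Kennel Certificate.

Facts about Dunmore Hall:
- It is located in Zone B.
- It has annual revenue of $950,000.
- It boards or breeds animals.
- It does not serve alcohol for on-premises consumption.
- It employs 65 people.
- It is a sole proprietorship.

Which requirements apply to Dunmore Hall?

Art. I. employees 65 ≥ 49 → Annual Registration required.
Art. II. is located in Zone B (not: is located in a residentially zoned district) → Residential Zone Certificate not required.
Art. III. boards or breeds animals → Kennel Certificate required.
Art. IV. does not serve alcohol for on-premises consumption; revenue $950,000 < $2,425,000; is a sole proprietorship → Compliance Permit not required.
Art. V. is located in Zone B (not: is located in the designated historic district) → Historic District Authorization not required.
Art. VI. is a sole proprietorship; does not serve alcohol for on-premises consumption → Municipal License not required.
Art. VII. is located in Zone B → Zone B License required.
Art. VIII. is a sole proprietorship (not: is a franchise of a national chain) → Franchise Registration not required.
Art. IX. employees 65 > 12 → Trade Certificate not required.
Art. X. is located in Zone B; employees 65 ≤ 77 → Zone B Certificate required.
Art. XI. is located in Zone B → Compliance Authorization required.
Art. XII. is located in Zone B; is a sole proprietorship → exempt from Kennel Certificate.

Annual Registration, Compliance Authorization, Zone B Certificate, Zone B License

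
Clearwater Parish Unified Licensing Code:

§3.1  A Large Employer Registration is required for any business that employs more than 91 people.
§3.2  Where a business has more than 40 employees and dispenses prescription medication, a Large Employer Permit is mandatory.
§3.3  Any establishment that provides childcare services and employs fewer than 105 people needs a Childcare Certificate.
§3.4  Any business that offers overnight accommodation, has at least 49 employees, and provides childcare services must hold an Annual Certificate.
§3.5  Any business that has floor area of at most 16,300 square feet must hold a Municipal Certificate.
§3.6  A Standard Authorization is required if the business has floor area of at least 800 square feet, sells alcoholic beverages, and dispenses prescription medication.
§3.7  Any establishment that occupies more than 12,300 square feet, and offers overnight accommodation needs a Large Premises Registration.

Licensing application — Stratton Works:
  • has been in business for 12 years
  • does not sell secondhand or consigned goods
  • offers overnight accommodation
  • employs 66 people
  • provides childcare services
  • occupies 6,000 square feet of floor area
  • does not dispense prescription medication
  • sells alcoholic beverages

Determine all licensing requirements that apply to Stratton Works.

§3.1 employees 66 ≤ 91 → Large Employer Registration not required.
§3.2 employees 66 > 40; does not dispense prescription medication → Large Employer Permit not required.
§3.3 provides childcare services; employees 66 < 105 → Childcare Certificate required.
§3.4 offers overnight accommodation; employees 66 ≥ 49; provides childcare services → Annual Certificate required.
§3.5 floor area 6,000 square feet ≤ 16,300 square feet → Municipal Certificate required.
§3.6 floor area 6,000 square feet ≥ 800 square feet; sells alcoholic beverages; does not dispense prescription medication → Standard Authorization not required.
§3.7 floor area 6,000 square feet ≤ 12,300 square feet; offers overnight accommodation → Large Premises Registration not required.

Annual Certificate, Childcare Certificate, Municipal Certificate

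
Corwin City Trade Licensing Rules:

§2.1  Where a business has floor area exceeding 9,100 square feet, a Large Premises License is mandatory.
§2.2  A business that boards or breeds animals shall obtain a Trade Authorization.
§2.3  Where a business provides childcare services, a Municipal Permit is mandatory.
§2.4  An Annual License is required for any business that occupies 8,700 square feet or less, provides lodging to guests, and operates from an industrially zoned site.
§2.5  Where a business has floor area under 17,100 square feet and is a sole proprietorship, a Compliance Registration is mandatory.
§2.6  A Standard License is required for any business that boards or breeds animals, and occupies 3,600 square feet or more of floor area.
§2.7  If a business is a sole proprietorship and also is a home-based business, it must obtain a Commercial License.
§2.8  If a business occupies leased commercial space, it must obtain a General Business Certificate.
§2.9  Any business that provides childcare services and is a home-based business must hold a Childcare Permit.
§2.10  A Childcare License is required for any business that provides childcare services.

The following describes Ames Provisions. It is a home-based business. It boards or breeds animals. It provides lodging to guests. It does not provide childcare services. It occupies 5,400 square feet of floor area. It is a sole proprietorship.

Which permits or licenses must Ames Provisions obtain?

Commercial License, Compliance Registration, Standard License, Trade Authorization

§2.1 floor area 5,400 square feet ≤ 9,100 square feet → Large Premises License not required.
§2.2 boards or breeds animals → Trade Authorization required.
§2.3 does not provide childcare services → Municipal Permit not required.
§2.4 floor area 5,400 square feet ≤ 8,700 square feet; provides lodging to guests; is a home-based business (not: operates from an industrially zoned site) → Annual License not required.
§2.5 floor area 5,400 square feet < 17,100 square feet; is a sole proprietorship → Compliance Registration required.
§2.6 boards or breeds animals; floor area 5,400 square feet ≥ 3,600 square feet → Standard License required.
§2.7 is a sole proprietorship; is a home-based business → Commercial License required.
§2.8 is a home-based business (not: occupies leased commercial space) → General Business Certificate not required.
§2.9 does not provide childcare services; is a home-based business → Childcare Permit not required.
§2.10 does not provide childcare services → Childcare License not required.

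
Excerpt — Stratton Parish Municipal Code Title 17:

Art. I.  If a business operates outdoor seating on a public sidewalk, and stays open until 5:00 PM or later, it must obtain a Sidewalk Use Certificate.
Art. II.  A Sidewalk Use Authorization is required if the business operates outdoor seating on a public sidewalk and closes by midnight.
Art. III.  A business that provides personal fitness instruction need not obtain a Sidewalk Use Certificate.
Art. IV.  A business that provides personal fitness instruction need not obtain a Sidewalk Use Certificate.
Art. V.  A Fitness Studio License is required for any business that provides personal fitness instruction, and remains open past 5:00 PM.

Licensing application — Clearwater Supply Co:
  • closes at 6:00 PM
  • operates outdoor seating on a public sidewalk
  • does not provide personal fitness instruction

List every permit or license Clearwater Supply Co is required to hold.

Art. I. operates outdoor seating on a public sidewalk; closes 6:00 PM, after 5:00 PM → Sidewalk Use Certificate required.
Art. II. operates outdoor seating on a public sidewalk; closes 6:00 PM, at/before midnight → Sidewalk Use Authorization required.
Art. III. does not provide personal fitness instruction → Sidewalk Use Certificate exemption does not apply.
Art. IV. does not provide personal fitness instruction → Sidewalk Use Certificate exemption does not apply.
Art. V. does not provide personal fitness instruction; closes 6:00 PM, after 5:00 PM → Fitness Studio License not required.

Sidewalk Use Authorization, Sidewalk Use Certificate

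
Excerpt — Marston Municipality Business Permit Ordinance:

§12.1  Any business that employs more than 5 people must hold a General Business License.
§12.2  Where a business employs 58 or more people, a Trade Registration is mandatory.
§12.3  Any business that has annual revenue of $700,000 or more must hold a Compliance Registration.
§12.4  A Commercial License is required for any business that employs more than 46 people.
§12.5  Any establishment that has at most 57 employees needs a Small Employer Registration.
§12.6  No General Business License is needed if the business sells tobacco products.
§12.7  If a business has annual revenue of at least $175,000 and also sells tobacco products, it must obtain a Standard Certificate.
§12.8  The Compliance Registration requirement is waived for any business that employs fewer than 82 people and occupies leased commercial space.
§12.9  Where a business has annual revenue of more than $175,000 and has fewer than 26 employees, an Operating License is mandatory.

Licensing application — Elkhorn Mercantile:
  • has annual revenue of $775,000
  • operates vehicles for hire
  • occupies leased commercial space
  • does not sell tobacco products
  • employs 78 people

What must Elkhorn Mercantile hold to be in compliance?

§12.1 employees 78 > 5 → General Business License required.
§12.2 employees 78 ≥ 58 → Trade Registration required.
§12.3 revenue $775,000 ≥ $700,000 → Compliance Registration required.
§12.4 employees 78 > 46 → Commercial License required.
§12.5 employees 78 > 57 → Small Employer Registration not required.
§12.6 does not sell tobacco products → General Business License exemption does not apply.
§12.7 revenue $775,000 ≥ $175,000; does not sell tobacco products → Standard Certificate not required.
§12.8 employees 78 < 82; occupies leased commercial space → exempt from Compliance Registration.
§12.9 revenue $775,000 > $175,000; employees 78 ≥ 26 → Operating License not required.

Commercial License, General Business License, Trade Registration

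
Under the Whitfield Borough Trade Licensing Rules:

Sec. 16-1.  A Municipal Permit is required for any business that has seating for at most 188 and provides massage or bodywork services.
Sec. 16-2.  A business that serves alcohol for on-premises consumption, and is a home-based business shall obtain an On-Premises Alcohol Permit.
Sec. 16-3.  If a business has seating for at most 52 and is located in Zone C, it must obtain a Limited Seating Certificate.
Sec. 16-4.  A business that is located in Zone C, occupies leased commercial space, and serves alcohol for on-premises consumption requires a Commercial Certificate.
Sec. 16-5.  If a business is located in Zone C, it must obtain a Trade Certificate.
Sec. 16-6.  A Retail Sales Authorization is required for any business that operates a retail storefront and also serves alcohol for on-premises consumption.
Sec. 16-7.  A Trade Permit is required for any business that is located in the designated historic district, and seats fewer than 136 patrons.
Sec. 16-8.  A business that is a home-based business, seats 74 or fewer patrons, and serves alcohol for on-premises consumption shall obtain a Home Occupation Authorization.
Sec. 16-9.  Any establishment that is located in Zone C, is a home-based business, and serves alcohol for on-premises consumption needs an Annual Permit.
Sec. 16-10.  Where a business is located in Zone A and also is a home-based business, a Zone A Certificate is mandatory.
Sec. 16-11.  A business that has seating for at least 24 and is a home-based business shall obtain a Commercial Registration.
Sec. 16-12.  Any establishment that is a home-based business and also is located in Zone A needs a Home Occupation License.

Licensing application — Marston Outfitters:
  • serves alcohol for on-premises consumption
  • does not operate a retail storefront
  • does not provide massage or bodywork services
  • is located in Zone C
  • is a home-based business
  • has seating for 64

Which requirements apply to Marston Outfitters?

Sec. 16-1. seating 64 ≤ 188; does not provide massage or bodywork services → Municipal Permit not required.
Sec. 16-2. serves alcohol for on-premises consumption; is a home-based business → On-Premises Alcohol Permit required.
Sec. 16-3. seating 64 > 52; is located in Zone C → Limited Seating Certificate not required.
Sec. 16-4. is located in Zone C; is a home-based business (not: occupies leased commercial space); serves alcohol for on-premises consumption → Commercial Certificate not required.
Sec. 16-5. is located in Zone C → Trade Certificate required.
Sec. 16-6. does not operate a retail storefront; serves alcohol for on-premises consumption → Retail Sales Authorization not required.
Sec. 16-7. is located in Zone C (not: is located in the designated historic district); seating 64 < 136 → Trade Permit not required.
Sec. 16-8. is a home-based business; seating 64 ≤ 74; serves alcohol for on-premises consumption → Home Occupation Authorization required.
Sec. 16-9. is located in Zone C; is a home-based business; serves alcohol for on-premises consumption → Annual Permit required.
Sec. 16-10. is located in Zone C (not: is located in Zone A); is a home-based business → Zone A Certificate not required.
Sec. 16-11. seating 64 ≥ 24; is a home-based business → Commercial Registration required.
Sec. 16-12. is a home-based business; is located in Zone C (not: is located in Zone A) → Home Occupation License not required.

Annual Permit, Commercial Registration, Home Occupation Authorization, On-Premises Alcohol Permit, Trade Certificate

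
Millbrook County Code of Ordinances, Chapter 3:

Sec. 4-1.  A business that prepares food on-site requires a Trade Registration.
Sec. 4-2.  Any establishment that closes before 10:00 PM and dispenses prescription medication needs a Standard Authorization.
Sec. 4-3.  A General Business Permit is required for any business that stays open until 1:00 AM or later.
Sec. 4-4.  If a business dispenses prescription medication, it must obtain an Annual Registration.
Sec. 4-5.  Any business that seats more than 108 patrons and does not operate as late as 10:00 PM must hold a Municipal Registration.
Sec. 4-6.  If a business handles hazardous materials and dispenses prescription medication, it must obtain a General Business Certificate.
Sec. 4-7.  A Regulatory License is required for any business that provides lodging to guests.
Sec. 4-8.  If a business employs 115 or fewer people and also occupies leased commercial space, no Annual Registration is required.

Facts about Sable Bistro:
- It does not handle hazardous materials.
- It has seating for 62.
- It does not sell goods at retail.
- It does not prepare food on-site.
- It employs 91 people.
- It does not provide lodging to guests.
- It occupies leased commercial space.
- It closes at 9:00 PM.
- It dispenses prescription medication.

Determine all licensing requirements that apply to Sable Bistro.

Standard Authorization

Sec. 4-1. does not prepare food on-site → Trade Registration not required.
Sec. 4-2. closes 9:00 PM, at/before 10:00 PM; dispenses prescription medication → Standard Authorization required.
Sec. 4-3. closes 9:00 PM, at/before 1:00 AM → General Business Permit not required.
Sec. 4-4. dispenses prescription medication → Annual Registration required.
Sec. 4-5. seating 62 ≤ 108; closes 9:00 PM, at/before 10:00 PM → Municipal Registration not required.
Sec. 4-6. does not handle hazardous materials; dispenses prescription medication → General Business Certificate not required.
Sec. 4-7. does not provide lodging to guests → Regulatory License not required.
Sec. 4-8. employees 91 ≤ 115; occupies leased commercial space → exempt from Annual Registration.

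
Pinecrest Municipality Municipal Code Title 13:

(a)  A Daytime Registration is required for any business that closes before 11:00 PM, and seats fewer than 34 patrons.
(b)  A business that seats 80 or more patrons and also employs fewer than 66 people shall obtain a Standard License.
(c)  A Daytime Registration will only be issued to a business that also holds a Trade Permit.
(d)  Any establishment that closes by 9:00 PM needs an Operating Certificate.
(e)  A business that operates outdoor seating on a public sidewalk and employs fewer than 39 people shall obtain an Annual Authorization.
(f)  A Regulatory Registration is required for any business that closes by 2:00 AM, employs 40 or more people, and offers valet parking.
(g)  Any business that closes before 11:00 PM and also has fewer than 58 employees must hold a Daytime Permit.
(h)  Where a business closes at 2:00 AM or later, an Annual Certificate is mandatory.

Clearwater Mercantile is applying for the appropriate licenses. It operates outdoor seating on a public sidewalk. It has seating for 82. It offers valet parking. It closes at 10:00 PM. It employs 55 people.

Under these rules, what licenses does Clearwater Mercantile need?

(a) closes 10:00 PM, at/before 11:00 PM; seating 82 ≥ 34 → Daytime Registration not required.
(b) seating 82 ≥ 80; employees 55 < 66 → Standard License required.
(c) Daytime Registration is not required → no effect.
(d) closes 10:00 PM, after 9:00 PM → Operating Certificate not required.
(e) operates outdoor seating on a public sidewalk; employees 55 ≥ 39 → Annual Authorization not required.
(f) closes 10:00 PM, at/before 2:00 AM; employees 55 ≥ 40; offers valet parking → Regulatory Registration required.
(g) closes 10:00 PM, at/before 11:00 PM; employees 55 < 58 → Daytime Permit required.
(h) closes 10:00 PM, at/before 2:00 AM → Annual Certificate not required.

Daytime Permit, Regulatory Registration, Standard License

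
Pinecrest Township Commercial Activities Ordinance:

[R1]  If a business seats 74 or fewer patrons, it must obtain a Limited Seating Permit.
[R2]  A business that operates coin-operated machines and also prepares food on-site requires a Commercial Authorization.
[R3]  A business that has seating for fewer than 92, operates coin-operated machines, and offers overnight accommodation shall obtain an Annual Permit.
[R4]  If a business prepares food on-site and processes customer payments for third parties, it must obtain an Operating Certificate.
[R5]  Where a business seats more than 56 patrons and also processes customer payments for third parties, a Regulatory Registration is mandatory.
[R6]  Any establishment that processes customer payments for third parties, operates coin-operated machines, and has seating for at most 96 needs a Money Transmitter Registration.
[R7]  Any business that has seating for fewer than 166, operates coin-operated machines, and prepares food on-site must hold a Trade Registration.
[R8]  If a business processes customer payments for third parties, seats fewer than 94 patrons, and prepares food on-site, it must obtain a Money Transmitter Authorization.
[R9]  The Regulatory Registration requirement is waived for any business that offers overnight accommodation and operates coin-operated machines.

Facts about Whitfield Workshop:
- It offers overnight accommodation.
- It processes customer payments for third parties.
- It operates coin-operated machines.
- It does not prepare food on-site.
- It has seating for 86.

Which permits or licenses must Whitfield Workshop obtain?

Annual Permit, Money Transmitter Registration

[R1] seating 86 > 74 → Limited Seating Permit not required.
[R2] operates coin-operated machines; does not prepare food on-site → Commercial Authorization not required.
[R3] seating 86 < 92; operates coin-operated machines; offers overnight accommodation → Annual Permit required.
[R4] does not prepare food on-site; processes customer payments for third parties → Operating Certificate not required.
[R5] seating 86 > 56; processes customer payments for third parties → Regulatory Registration required.
[R6] processes customer payments for third parties; operates coin-operated machines; seating 86 ≤ 96 → Money Transmitter Registration required.
[R7] seating 86 < 166; operates coin-operated machines; does not prepare food on-site → Trade Registration not required.
[R8] processes customer payments for third parties; seating 86 < 94; does not prepare food on-site → Money Transmitter Authorization not required.
[R9] offers overnight accommodation; operates coin-operated machines → exempt from Regulatory Registration.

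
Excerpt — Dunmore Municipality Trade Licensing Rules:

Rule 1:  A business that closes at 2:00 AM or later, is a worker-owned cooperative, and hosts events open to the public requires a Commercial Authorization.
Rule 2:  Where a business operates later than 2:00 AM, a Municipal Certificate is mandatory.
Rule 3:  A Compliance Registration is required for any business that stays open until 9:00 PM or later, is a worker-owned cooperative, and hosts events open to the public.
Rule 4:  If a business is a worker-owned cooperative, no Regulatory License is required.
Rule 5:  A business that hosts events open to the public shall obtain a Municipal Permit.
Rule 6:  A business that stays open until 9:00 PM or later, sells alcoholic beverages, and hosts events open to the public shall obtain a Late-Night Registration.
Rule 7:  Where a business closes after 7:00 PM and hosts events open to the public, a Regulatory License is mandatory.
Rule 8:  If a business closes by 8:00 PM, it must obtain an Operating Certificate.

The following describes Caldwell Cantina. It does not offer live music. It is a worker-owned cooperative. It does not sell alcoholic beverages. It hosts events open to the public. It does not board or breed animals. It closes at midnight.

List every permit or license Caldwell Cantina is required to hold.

Rule 1: closes midnight, at/before 2:00 AM; is a worker-owned cooperative; hosts events open to the public → Commercial Authorization not required.
Rule 2: closes midnight, at/before 2:00 AM → Municipal Certificate not required.
Rule 3: closes midnight, after 9:00 PM; is a worker-owned cooperative; hosts events open to the public → Compliance Registration required.
Rule 4: is a worker-owned cooperative → exempt from Regulatory License.
Rule 5: hosts events open to the public → Municipal Permit required.
Rule 6: closes midnight, after 9:00 PM; does not sell alcoholic beverages; hosts events open to the public → Late-Night Registration not required.
Rule 7: closes midnight, after 7:00 PM; hosts events open to the public → Regulatory License required.
Rule 8: closes midnight, after 8:00 PM → Operating Certificate not required.

Compliance Registration, Municipal Permit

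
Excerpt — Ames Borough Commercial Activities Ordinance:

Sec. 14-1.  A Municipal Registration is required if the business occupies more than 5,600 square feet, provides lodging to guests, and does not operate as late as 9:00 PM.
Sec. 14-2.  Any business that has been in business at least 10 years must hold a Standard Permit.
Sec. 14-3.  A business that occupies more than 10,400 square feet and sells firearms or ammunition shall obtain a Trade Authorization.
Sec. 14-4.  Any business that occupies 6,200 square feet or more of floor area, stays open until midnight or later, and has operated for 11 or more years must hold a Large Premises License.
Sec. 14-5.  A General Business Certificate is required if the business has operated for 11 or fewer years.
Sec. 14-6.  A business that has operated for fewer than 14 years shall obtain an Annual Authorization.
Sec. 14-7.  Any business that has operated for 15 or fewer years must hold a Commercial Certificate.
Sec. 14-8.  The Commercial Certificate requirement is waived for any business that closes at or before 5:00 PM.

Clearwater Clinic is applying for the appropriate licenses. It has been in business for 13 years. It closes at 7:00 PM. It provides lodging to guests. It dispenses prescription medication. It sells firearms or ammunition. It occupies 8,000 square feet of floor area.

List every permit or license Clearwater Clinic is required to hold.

Annual Authorization, Commercial Certificate, Municipal Registration, Standard Permit

Sec. 14-1. floor area 8,000 square feet > 5,600 square feet; provides lodging to guests; closes 7:00 PM, at/before 9:00 PM → Municipal Registration required.
Sec. 14-2. years in business 13 ≥ 10 → Standard Permit required.
Sec. 14-3. floor area 8,000 square feet ≤ 10,400 square feet; sells firearms or ammunition → Trade Authorization not required.
Sec. 14-4. floor area 8,000 square feet ≥ 6,200 square feet; closes 7:00 PM, at/before midnight; years in business 13 ≥ 11 → Large Premises License not required.
Sec. 14-5. years in business 13 > 11 → General Business Certificate not required.
Sec. 14-6. years in business 13 < 14 → Annual Authorization required.
Sec. 14-7. years in business 13 ≤ 15 → Commercial Certificate required.
Sec. 14-8. closes 7:00 PM, after 5:00 PM → Commercial Certificate exemption does not apply.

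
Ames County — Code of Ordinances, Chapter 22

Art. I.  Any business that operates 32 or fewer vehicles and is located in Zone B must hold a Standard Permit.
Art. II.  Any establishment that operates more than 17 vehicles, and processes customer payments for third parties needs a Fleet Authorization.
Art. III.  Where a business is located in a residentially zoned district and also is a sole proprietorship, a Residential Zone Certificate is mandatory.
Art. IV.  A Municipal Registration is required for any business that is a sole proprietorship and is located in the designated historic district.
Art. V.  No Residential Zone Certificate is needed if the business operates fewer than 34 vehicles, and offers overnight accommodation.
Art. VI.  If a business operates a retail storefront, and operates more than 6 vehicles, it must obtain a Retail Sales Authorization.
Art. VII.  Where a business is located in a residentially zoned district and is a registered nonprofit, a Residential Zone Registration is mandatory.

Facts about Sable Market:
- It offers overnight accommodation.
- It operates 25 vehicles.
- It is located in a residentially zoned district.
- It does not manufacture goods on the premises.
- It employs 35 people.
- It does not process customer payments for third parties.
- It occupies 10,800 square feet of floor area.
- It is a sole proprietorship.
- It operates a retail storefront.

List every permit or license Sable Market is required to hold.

Retail Sales Authorization

Art. I. vehicles 25 ≤ 32; is located in a residentially zoned district (not: is located in Zone B) → Standard Permit not required.
Art. II. vehicles 25 > 17; does not process customer payments for third parties → Fleet Authorization not required.
Art. III. is located in a residentially zoned district; is a sole proprietorship → Residential Zone Certificate required.
Art. IV. is a sole proprietorship; is located in a residentially zoned district (not: is located in the designated historic district) → Municipal Registration not required.
Art. V. vehicles 25 < 34; offers overnight accommodation → exempt from Residential Zone Certificate.
Art. VI. operates a retail storefront; vehicles 25 > 6 → Retail Sales Authorization required.
Art. VII. is located in a residentially zoned district; is a sole proprietorship (not: is a registered nonprofit) → Residential Zone Registration not required.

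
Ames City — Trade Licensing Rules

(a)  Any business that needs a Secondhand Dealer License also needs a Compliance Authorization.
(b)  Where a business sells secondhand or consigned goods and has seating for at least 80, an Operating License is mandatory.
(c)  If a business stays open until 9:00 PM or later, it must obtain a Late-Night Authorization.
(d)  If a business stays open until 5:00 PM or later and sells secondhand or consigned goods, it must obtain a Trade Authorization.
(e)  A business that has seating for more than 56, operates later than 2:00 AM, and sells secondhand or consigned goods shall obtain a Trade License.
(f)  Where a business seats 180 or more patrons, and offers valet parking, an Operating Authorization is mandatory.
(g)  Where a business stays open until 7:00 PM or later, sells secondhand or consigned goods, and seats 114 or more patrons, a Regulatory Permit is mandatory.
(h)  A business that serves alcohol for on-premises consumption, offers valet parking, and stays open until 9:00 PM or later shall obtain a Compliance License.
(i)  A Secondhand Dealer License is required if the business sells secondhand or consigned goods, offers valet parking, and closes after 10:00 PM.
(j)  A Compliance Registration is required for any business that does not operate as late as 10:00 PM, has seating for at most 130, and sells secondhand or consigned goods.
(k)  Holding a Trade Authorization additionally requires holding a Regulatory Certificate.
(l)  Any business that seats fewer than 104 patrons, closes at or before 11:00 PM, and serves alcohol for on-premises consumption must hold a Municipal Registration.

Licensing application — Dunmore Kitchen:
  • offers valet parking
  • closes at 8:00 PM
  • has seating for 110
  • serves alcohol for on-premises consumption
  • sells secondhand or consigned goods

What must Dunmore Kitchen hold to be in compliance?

Compliance Registration, Operating License, Regulatory Certificate, Trade Authorization

(a) Secondhand Dealer License is not required → no effect.
(b) sells secondhand or consigned goods; seating 110 ≥ 80 → Operating License required.
(c) closes 8:00 PM, at/before 9:00 PM → Late-Night Authorization not required.
(d) closes 8:00 PM, after 5:00 PM; sells secondhand or consigned goods → Trade Authorization required.
(e) seating 110 > 56; closes 8:00 PM, at/before 2:00 AM; sells secondhand or consigned goods → Trade License not required.
(f) seating 110 < 180; offers valet parking → Operating Authorization not required.
(g) closes 8:00 PM, after 7:00 PM; sells secondhand or consigned goods; seating 110 < 114 → Regulatory Permit not required.
(h) serves alcohol for on-premises consumption; offers valet parking; closes 8:00 PM, at/before 9:00 PM → Compliance License not required.
(i) sells secondhand or consigned goods; offers valet parking; closes 8:00 PM, at/before 10:00 PM → Secondhand Dealer License not required.
(j) closes 8:00 PM, at/before 10:00 PM; seating 110 ≤ 130; sells secondhand or consigned goods → Compliance Registration required.
(k) Trade Authorization is required → Regulatory Certificate also required.
(l) seating 110 ≥ 104; closes 8:00 PM, at/before 11:00 PM; serves alcohol for on-premises consumption → Municipal Registration not required.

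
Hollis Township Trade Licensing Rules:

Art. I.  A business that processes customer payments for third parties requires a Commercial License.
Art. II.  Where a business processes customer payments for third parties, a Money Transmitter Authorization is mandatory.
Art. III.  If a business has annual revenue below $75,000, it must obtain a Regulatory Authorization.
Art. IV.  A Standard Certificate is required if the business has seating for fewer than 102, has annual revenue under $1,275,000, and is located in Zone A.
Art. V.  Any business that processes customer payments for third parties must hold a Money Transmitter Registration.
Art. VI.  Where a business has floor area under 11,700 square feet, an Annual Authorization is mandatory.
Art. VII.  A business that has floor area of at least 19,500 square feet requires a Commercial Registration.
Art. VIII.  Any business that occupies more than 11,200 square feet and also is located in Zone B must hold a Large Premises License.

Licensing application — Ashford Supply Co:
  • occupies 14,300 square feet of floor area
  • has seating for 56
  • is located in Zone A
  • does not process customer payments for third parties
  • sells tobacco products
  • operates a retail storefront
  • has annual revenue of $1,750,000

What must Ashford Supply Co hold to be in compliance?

None

Art. I. does not process customer payments for third parties → Commercial License not required.
Art. II. does not process customer payments for third parties → Money Transmitter Authorization not required.
Art. III. revenue $1,750,000 ≥ $75,000 → Regulatory Authorization not required.
Art. IV. seating 56 < 102; revenue $1,750,000 ≥ $1,275,000; is located in Zone A → Standard Certificate not required.
Art. V. does not process customer payments for third parties → Money Transmitter Registration not required.
Art. VI. floor area 14,300 square feet ≥ 11,700 square feet → Annual Authorization not required.
Art. VII. floor area 14,300 square feet < 19,500 square feet → Commercial Registration not required.
Art. VIII. floor area 14,300 square feet > 11,200 square feet; is located in Zone A (not: is located in Zone B) → Large Premises License not required.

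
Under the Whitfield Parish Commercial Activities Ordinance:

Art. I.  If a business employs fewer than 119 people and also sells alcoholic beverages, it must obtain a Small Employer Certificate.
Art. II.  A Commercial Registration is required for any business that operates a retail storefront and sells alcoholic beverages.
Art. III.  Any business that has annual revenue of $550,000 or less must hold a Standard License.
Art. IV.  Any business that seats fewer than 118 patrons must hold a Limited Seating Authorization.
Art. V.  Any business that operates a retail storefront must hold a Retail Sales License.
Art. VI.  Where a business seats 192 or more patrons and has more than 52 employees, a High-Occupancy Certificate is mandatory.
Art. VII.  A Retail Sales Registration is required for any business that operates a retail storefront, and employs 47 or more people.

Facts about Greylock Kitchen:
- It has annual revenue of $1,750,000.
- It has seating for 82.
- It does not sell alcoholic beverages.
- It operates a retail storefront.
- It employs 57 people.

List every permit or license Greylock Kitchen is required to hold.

Limited Seating Authorization, Retail Sales License, Retail Sales Registration

Art. I. employees 57 < 119; does not sell alcoholic beverages → Small Employer Certificate not required.
Art. II. operates a retail storefront; does not sell alcoholic beverages → Commercial Registration not required.
Art. III. revenue $1,750,000 > $550,000 → Standard License not required.
Art. IV. seating 82 < 118 → Limited Seating Authorization required.
Art. V. operates a retail storefront → Retail Sales License required.
Art. VI. seating 82 < 192; employees 57 > 52 → High-Occupancy Certificate not required.
Art. VII. operates a retail storefront; employees 57 ≥ 47 → Retail Sales Registration required.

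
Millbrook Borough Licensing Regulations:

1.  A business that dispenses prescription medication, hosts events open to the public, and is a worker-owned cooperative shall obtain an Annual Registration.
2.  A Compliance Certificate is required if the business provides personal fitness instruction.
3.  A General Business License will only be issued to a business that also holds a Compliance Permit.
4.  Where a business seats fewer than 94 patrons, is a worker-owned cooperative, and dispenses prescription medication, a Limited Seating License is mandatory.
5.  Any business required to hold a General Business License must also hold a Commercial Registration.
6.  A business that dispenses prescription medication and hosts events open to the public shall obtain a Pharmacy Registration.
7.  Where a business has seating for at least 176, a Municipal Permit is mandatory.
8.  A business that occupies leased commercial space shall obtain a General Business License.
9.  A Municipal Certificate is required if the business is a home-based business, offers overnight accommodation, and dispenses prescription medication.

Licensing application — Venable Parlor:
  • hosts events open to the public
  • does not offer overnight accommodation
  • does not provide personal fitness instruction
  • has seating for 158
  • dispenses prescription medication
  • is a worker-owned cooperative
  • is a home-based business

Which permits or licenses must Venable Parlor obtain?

1. dispenses prescription medication; hosts events open to the public; is a worker-owned cooperative → Annual Registration required.
2. does not provide personal fitness instruction → Compliance Certificate not required.
3. General Business License is not required → no effect.
4. seating 158 ≥ 94; is a worker-owned cooperative; dispenses prescription medication → Limited Seating License not required.
5. General Business License is not required → no effect.
6. dispenses prescription medication; hosts events open to the public → Pharmacy Registration required.
7. seating 158 < 176 → Municipal Permit not required.
8. is a home-based business (not: occupies leased commercial space) → General Business License not required.
9. is a home-based business; does not offer overnight accommodation; dispenses prescription medication → Municipal Certificate not required.

Annual Registration, Pharmacy Registration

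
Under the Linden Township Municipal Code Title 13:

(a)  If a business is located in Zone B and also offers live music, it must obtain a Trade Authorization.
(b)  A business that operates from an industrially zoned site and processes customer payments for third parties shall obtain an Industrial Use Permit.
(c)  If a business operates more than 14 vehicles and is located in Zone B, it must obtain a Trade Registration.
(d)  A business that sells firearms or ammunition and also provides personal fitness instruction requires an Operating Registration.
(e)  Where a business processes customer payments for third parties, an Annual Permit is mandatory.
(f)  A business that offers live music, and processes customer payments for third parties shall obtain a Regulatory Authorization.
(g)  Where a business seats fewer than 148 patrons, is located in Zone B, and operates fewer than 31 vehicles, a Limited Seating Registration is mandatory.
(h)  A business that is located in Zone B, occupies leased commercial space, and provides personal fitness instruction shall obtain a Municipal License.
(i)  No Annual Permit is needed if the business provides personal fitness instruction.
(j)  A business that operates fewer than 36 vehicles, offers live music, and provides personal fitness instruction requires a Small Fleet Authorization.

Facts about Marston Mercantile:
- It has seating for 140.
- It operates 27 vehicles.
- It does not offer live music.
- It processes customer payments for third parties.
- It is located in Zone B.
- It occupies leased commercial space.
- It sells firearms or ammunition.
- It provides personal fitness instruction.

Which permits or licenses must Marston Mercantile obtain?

(a) is located in Zone B; does not offer live music → Trade Authorization not required.
(b) occupies leased commercial space (not: operates from an industrially zoned site); processes customer payments for third parties → Industrial Use Permit not required.
(c) vehicles 27 > 14; is located in Zone B → Trade Registration required.
(d) sells firearms or ammunition; provides personal fitness instruction → Operating Registration required.
(e) processes customer payments for third parties → Annual Permit required.
(f) does not offer live music; processes customer payments for third parties → Regulatory Authorization not required.
(g) seating 140 < 148; is located in Zone B; vehicles 27 < 31 → Limited Seating Registration required.
(h) is located in Zone B; occupies leased commercial space; provides personal fitness instruction → Municipal License required.
(i) provides personal fitness instruction → exempt from Annual Permit.
(j) vehicles 27 < 36; does not offer live music; provides personal fitness instruction → Small Fleet Authorization not required.

Limited Seating Registration, Municipal License, Operating Registration, Trade Registration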